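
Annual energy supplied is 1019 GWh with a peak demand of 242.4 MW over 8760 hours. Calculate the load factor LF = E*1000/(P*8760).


LF = 1019 * 1000 / (242.4 * 8760) = 0.4799


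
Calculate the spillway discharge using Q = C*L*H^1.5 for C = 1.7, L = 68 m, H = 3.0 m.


Q = 1.7 * 68 * 3.0^1.5 = 600.6752 m^3/s


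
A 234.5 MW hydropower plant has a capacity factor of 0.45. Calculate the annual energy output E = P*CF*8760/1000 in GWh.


E = 234.5 * 0.45 * 8760 / 1000 = 924.3990 GWh


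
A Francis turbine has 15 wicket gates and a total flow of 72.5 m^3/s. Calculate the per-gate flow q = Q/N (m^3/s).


q = 72.5 / 15 = 4.8333 m^3/s


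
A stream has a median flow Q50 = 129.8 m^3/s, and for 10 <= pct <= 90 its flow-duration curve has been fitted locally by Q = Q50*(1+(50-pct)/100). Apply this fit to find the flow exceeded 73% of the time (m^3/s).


Q = 129.8 * (1 + (50 - 73)/100) = 99.9460 m^3/s


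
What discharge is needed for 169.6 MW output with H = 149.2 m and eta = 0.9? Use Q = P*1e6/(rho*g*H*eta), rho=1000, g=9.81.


Q = 169.6 * 1e6 / (1000 * 9.81 * 149.2 * 0.9) = 128.7495 m^3/s


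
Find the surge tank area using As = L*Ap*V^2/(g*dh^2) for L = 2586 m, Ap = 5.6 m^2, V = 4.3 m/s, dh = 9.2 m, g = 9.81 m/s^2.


As = 2586 * 5.6 * 4.3^2 / (9.81 * 9.2^2) = 322.4845 m^2


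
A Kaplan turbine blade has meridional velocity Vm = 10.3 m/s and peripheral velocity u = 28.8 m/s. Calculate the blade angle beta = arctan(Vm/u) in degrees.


beta = arctan(10.3 / 28.8) = 19.6790 degrees


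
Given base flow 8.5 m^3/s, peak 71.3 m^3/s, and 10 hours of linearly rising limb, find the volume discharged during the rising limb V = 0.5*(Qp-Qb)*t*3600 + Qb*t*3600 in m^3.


V = 0.5*(71.3 - 8.5)*10*3600 + 8.5*10*3600 = 1.4364e+06 m^3


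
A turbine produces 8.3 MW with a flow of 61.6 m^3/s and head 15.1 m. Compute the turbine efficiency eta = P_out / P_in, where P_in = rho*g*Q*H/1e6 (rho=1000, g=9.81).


P_in = 1000 * 9.81 * 61.6 * 15.1 / 1e6 = 9.1249 MW
eta = 8.3 / 9.1249 = 0.9096


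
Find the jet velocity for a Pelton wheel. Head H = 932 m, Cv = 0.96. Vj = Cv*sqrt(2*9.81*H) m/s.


Vj = 0.96 * sqrt(2*9.81*932) = 129.8161 m/s


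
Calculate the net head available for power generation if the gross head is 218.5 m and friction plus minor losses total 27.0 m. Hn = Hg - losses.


Hn = 218.5 - 27.0 = 191.5000 m


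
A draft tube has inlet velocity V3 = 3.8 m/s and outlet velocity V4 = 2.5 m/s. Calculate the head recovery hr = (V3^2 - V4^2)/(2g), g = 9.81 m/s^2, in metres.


hr = (3.8^2 - 2.5^2) / (2*9.81) = 0.4174 m


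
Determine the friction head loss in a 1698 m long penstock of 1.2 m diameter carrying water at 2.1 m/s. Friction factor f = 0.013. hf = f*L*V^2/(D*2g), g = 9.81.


hf = 0.013 * 1698 * 2.1^2 / (1.2 * 2 * 9.81) = 4.1347 m


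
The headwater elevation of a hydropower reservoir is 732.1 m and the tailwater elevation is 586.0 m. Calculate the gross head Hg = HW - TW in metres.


Hg = 732.1 - 586.0 = 146.1000 m


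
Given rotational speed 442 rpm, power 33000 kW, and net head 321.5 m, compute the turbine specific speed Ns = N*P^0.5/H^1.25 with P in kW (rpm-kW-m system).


Ns = 442 * 33000^0.5 / 321.5^1.25 = 58.9798


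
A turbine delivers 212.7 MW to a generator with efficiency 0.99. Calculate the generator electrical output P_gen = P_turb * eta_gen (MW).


P_gen = 212.7 * 0.99 = 210.5730 MW


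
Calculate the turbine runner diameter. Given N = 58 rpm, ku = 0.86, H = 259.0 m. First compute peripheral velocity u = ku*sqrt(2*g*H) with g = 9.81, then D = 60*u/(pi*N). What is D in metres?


u = 0.86 * sqrt(2*9.81*259.0) = 61.3053 m/s
D = 60 * 61.3053 / (pi * 58) = 20.1870 m


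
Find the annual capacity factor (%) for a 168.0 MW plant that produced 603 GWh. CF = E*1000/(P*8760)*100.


CF = 603 * 1000 / (168.0 * 8760) * 100 = 40.9736 %


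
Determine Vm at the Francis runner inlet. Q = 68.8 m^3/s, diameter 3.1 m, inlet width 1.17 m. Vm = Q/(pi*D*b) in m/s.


Vm = 68.8 / (pi * 3.1 * 1.17) = 6.0380 m/s


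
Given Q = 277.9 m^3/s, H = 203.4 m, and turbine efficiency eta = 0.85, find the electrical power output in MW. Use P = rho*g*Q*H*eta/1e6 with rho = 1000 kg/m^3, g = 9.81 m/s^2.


P = 1000 * 9.81 * 277.9 * 203.4 * 0.85 / 1e6 = 471.3325 MW


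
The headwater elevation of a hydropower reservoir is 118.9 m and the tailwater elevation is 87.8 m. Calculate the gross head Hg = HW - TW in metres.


Hg = 118.9 - 87.8 = 31.1000 m


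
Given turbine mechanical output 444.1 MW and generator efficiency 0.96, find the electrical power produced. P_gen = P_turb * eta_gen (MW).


P_gen = 444.1 * 0.96 = 426.3360 MW


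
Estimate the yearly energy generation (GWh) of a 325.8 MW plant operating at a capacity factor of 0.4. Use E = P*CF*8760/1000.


E = 325.8 * 0.4 * 8760 / 1000 = 1141.6032 GWh


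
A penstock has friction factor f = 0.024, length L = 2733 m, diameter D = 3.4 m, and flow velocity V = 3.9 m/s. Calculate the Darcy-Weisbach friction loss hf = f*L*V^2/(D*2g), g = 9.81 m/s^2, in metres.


hf = 0.024 * 2733 * 3.9^2 / (3.4 * 2 * 9.81) = 14.9555 m


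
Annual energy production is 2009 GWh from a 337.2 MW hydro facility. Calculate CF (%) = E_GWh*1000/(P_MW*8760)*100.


CF = 2009 * 1000 / (337.2 * 8760) * 100 = 68.0124 %


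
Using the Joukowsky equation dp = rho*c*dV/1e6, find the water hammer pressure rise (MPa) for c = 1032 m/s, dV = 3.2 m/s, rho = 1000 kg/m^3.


dp = 1000 * 1032 * 3.2 / 1e6 = 3.3024 MPa


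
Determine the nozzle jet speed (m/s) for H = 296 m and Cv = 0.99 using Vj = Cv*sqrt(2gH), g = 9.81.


Vj = 0.99 * sqrt(2*9.81*296) = 75.4450 m/s


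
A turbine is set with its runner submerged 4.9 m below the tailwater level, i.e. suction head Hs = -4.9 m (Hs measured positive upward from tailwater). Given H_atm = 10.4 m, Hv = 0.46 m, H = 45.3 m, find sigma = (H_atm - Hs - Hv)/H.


sigma = (10.4 - (-4.9) - 0.46) / 45.3 = 0.3276


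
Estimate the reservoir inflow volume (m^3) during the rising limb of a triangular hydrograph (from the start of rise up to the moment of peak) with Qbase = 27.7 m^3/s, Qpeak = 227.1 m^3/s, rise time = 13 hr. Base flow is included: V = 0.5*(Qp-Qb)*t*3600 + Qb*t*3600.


V = 0.5*(227.1 - 27.7)*13*3600 + 27.7*13*3600 = 5.9623e+06 m^3


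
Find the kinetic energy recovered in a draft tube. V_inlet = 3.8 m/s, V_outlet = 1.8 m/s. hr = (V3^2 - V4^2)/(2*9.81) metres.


hr = (3.8^2 - 1.8^2) / (2*9.81) = 0.5708 m


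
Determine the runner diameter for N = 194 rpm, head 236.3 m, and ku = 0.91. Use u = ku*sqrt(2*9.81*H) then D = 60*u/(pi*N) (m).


u = 0.91 * sqrt(2*9.81*236.3) = 61.9616 m/s
D = 60 * 61.9616 / (pi * 194) = 6.0999 m


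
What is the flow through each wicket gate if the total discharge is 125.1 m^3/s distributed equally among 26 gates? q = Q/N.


q = 125.1 / 26 = 4.8115 m^3/s


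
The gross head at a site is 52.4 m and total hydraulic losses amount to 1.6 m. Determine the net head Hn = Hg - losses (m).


Hn = 52.4 - 1.6 = 50.8000 m


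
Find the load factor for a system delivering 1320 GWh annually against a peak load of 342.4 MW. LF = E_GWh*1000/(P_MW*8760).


LF = 1320 * 1000 / (342.4 * 8760) = 0.4401


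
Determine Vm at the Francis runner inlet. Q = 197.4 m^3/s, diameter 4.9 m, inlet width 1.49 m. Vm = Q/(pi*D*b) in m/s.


Vm = 197.4 / (pi * 4.9 * 1.49) = 8.6063 m/s


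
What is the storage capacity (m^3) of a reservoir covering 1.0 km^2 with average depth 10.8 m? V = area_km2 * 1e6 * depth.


V = 1.0 * 1e6 * 10.8 = 1.0800e+07 m^3


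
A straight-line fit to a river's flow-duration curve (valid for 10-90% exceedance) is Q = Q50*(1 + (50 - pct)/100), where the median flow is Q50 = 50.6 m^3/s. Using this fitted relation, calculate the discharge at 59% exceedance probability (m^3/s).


Q = 50.6 * (1 + (50 - 59)/100) = 46.0460 m^3/s


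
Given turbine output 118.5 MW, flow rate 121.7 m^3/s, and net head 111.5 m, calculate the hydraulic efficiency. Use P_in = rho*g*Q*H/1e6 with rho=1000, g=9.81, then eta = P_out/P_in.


P_in = 1000 * 9.81 * 121.7 * 111.5 / 1e6 = 133.1173 MW
eta = 118.5 / 133.1173 = 0.8902


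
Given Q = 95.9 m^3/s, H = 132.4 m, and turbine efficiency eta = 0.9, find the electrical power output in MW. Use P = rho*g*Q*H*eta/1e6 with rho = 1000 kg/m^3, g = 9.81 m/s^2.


P = 1000 * 9.81 * 95.9 * 132.4 * 0.9 / 1e6 = 112.1032 MW


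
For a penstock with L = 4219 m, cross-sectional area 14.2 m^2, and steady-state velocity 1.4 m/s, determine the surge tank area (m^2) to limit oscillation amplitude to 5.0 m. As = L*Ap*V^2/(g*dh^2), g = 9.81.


As = 4219 * 14.2 * 1.4^2 / (9.81 * 5.0^2) = 478.7898 m^2


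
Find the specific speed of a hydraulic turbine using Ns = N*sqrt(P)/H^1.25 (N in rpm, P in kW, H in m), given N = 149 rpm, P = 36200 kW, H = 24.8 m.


Ns = 149 * 36200^0.5 / 24.8^1.25 = 512.2429


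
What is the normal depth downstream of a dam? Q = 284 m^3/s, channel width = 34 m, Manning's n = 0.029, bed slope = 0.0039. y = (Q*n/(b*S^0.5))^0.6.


y = (284 * 0.029 / (34 * 0.0039^0.5))^0.6 = 2.2554 m


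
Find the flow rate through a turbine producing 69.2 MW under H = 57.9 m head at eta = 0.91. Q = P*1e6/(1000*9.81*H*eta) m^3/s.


Q = 69.2 * 1e6 / (1000 * 9.81 * 57.9 * 0.91) = 133.8804 m^3/s


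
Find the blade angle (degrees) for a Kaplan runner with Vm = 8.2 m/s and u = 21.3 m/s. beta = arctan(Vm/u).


beta = arctan(8.2 / 21.3) = 21.0555 degrees


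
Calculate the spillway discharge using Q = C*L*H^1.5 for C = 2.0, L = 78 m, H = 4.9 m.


Q = 2.0 * 78 * 4.9^1.5 = 1692.0715 m^3/s


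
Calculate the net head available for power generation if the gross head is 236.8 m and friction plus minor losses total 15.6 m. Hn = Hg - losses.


Hn = 236.8 - 15.6 = 221.2000 m


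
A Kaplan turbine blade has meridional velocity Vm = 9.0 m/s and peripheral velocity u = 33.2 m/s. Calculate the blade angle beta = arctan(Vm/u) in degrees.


beta = arctan(9.0 / 33.2) = 15.1675 degrees


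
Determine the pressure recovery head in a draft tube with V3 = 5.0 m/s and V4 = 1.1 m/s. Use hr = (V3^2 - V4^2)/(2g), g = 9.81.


hr = (5.0^2 - 1.1^2) / (2*9.81) = 1.2125 m


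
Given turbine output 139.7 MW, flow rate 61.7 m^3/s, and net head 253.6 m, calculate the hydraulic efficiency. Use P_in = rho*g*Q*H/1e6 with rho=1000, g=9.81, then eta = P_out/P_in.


P_in = 1000 * 9.81 * 61.7 * 253.6 / 1e6 = 153.4982 MW
eta = 139.7 / 153.4982 = 0.9101


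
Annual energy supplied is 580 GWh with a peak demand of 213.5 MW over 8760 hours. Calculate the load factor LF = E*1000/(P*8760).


LF = 580 * 1000 / (213.5 * 8760) = 0.3101


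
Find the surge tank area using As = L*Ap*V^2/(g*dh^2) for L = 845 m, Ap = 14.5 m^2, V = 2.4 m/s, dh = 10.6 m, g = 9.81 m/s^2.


As = 845 * 14.5 * 2.4^2 / (9.81 * 10.6^2) = 64.0275 m^2


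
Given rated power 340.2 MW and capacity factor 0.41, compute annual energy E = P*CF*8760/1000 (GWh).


E = 340.2 * 0.41 * 8760 / 1000 = 1221.8623 GWh


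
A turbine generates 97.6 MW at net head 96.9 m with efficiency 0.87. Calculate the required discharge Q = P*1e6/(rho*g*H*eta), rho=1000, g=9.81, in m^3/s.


Q = 97.6 * 1e6 / (1000 * 9.81 * 96.9 * 0.87) = 118.0152 m^3/s


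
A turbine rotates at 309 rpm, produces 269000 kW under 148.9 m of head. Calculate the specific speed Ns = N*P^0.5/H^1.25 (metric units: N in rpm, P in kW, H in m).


Ns = 309 * 269000^0.5 / 148.9^1.25 = 308.1174


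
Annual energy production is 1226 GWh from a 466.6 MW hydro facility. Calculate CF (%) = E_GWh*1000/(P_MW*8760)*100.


CF = 1226 * 1000 / (466.6 * 8760) * 100 = 29.9945 %


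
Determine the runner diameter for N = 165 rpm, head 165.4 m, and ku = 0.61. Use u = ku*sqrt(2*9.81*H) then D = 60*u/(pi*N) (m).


u = 0.61 * sqrt(2*9.81*165.4) = 34.7494 m/s
D = 60 * 34.7494 / (pi * 165) = 4.0222 m


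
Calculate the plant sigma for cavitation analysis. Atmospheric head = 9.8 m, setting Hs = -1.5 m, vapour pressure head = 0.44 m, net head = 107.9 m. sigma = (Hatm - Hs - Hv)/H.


sigma = (9.8 - (-1.5) - 0.44) / 107.9 = 0.1006


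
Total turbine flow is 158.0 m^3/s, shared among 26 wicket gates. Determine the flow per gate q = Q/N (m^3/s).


q = 158.0 / 26 = 6.0769 m^3/s


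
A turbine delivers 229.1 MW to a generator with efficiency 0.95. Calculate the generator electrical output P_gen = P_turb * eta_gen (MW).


P_gen = 229.1 * 0.95 = 217.6450 MW


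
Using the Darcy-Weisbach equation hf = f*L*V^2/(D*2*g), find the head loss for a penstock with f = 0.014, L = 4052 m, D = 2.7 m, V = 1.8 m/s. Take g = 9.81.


hf = 0.014 * 4052 * 1.8^2 / (2.7 * 2 * 9.81) = 3.4696 m


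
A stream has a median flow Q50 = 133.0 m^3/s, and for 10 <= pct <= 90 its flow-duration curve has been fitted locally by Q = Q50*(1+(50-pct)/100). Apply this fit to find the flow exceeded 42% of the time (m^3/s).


Q = 133.0 * (1 + (50 - 42)/100) = 143.6400 m^3/s


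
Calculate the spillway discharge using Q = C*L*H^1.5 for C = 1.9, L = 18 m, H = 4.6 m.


Q = 1.9 * 18 * 4.6^1.5 = 337.4138 m^3/s


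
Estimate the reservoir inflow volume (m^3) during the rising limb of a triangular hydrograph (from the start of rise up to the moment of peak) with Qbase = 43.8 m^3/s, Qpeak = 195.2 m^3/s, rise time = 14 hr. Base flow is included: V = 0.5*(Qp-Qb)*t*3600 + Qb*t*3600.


V = 0.5*(195.2 - 43.8)*14*3600 + 43.8*14*3600 = 6.0228e+06 m^3


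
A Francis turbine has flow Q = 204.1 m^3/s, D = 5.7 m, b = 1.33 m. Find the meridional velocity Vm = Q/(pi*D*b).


Vm = 204.1 / (pi * 5.7 * 1.33) = 8.5697 m/s


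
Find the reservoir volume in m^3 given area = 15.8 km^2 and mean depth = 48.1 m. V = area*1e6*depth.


V = 15.8 * 1e6 * 48.1 = 7.5998e+08 m^3


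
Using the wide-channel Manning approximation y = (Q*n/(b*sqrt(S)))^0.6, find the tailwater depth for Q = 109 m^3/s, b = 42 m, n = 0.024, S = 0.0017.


y = (109 * 0.024 / (42 * 0.0017^0.5))^0.6 = 1.2809 m


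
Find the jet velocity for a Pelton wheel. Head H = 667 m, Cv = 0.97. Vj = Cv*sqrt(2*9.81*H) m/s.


Vj = 0.97 * sqrt(2*9.81*667) = 110.9645 m/s


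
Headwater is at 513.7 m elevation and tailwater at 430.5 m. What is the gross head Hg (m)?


Hg = 513.7 - 430.5 = 83.2000 m


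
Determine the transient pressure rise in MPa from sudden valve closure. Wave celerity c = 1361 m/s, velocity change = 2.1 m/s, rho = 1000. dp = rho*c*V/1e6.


dp = 1000 * 1361 * 2.1 / 1e6 = 2.8581 MPa


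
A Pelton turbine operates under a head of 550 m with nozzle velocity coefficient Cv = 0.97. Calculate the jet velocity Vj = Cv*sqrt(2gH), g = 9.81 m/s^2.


Vj = 0.97 * sqrt(2*9.81*550) = 100.7633 m/s


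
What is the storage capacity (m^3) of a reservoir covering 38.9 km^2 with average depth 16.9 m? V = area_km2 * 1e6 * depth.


V = 38.9 * 1e6 * 16.9 = 6.5741e+08 m^3


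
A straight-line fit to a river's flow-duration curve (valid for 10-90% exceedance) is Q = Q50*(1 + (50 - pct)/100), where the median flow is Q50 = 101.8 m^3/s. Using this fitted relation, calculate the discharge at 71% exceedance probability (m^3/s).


Q = 101.8 * (1 + (50 - 71)/100) = 80.4220 m^3/s


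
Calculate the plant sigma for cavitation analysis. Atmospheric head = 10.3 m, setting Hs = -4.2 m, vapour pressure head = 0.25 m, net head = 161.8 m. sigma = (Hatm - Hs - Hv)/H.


sigma = (10.3 - (-4.2) - 0.25) / 161.8 = 0.0881


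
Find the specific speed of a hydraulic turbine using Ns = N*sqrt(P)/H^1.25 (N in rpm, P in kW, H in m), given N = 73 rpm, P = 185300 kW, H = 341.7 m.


Ns = 73 * 185300^0.5 / 341.7^1.25 = 21.3897


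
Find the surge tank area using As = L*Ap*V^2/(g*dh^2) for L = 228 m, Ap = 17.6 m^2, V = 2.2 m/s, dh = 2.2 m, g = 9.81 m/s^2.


As = 228 * 17.6 * 2.2^2 / (9.81 * 2.2^2) = 409.0520 m^2


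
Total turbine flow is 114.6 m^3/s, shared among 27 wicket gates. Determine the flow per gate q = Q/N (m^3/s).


q = 114.6 / 27 = 4.2444 m^3/s


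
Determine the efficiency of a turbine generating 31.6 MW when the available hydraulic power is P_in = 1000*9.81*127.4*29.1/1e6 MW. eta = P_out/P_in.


P_in = 1000 * 9.81 * 127.4 * 29.1 / 1e6 = 36.3690 MW
eta = 31.6 / 36.3690 = 0.8689


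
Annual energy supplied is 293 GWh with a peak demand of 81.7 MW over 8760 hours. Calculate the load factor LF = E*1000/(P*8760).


LF = 293 * 1000 / (81.7 * 8760) = 0.4094


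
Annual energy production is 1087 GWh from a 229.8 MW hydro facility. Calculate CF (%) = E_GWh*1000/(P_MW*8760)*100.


CF = 1087 * 1000 / (229.8 * 8760) * 100 = 53.9977 %


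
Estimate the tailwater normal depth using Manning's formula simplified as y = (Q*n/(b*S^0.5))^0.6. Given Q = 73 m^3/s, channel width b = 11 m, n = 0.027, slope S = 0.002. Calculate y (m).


y = (73 * 0.027 / (11 * 0.002^0.5))^0.6 = 2.2997 m


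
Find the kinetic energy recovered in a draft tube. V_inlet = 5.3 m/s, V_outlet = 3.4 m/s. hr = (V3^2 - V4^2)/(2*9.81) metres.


hr = (5.3^2 - 3.4^2) / (2*9.81) = 0.8425 m


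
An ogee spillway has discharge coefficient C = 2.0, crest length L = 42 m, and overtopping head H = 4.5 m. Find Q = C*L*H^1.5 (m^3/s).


Q = 2.0 * 42 * 4.5^1.5 = 801.8591 m^3/s


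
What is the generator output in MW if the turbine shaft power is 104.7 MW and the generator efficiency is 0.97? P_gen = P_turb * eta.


P_gen = 104.7 * 0.97 = 101.5590 MW


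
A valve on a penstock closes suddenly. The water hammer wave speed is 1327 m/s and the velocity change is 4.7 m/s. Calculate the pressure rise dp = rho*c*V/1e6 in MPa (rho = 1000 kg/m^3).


dp = 1000 * 1327 * 4.7 / 1e6 = 6.2369 MPa


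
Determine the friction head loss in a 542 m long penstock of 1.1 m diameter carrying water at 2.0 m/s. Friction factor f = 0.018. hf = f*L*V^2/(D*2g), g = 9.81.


hf = 0.018 * 542 * 2.0^2 / (1.1 * 2 * 9.81) = 1.8082 m


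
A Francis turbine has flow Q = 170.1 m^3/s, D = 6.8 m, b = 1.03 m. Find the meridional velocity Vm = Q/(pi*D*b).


Vm = 170.1 / (pi * 6.8 * 1.03) = 7.7305 m/s


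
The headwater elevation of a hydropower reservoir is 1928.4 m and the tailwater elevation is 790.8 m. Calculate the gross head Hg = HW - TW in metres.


Hg = 1928.4 - 790.8 = 1137.6000 m


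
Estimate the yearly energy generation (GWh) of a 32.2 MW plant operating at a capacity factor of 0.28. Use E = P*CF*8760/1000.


E = 32.2 * 0.28 * 8760 / 1000 = 78.9802 GWh


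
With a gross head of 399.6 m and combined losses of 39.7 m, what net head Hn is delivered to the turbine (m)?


Hn = 399.6 - 39.7 = 359.9000 m


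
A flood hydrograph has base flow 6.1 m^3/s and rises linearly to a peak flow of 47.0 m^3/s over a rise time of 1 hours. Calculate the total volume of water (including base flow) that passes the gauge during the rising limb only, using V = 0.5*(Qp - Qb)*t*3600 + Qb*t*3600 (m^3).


V = 0.5*(47.0 - 6.1)*1*3600 + 6.1*1*3600 = 95580.0000 m^3


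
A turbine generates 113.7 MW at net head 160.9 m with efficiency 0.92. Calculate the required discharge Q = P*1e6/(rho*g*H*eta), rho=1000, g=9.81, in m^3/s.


Q = 113.7 * 1e6 / (1000 * 9.81 * 160.9 * 0.92) = 78.2974 m^3/s


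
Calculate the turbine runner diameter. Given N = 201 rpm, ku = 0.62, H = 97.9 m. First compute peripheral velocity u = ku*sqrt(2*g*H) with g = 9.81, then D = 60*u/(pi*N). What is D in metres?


u = 0.62 * sqrt(2*9.81*97.9) = 27.1727 m/s
D = 60 * 27.1727 / (pi * 201) = 2.5819 m


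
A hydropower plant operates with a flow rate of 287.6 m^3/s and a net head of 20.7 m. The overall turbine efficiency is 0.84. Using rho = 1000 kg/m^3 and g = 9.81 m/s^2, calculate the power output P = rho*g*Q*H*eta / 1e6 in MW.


P = 1000 * 9.81 * 287.6 * 20.7 * 0.84 / 1e6 = 49.0577 MW


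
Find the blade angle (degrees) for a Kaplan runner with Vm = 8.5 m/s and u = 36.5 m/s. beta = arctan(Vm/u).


beta = arctan(8.5 / 36.5) = 13.1092 degrees


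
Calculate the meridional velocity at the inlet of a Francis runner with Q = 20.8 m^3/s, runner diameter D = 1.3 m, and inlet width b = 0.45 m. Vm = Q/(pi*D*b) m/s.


Vm = 20.8 / (pi * 1.3 * 0.45) = 11.3177 m/s


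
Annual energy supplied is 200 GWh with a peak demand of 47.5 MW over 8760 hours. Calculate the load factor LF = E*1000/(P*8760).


LF = 200 * 1000 / (47.5 * 8760) = 0.4807


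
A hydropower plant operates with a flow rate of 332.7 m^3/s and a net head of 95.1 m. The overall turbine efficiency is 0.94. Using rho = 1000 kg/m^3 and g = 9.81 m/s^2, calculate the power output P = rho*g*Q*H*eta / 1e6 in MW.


P = 1000 * 9.81 * 332.7 * 95.1 * 0.94 / 1e6 = 291.7630 MW


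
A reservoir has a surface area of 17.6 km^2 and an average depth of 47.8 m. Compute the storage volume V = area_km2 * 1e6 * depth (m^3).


V = 17.6 * 1e6 * 47.8 = 8.4128e+08 m^3


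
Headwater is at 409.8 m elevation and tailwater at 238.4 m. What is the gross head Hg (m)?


Hg = 409.8 - 238.4 = 171.4000 m


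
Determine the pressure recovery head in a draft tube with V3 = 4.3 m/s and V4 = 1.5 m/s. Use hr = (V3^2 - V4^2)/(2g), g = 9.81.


hr = (4.3^2 - 1.5^2) / (2*9.81) = 0.8277 m


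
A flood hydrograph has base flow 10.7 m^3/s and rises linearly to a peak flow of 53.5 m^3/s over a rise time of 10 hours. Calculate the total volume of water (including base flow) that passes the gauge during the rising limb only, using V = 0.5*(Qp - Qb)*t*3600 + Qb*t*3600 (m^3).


V = 0.5*(53.5 - 10.7)*10*3600 + 10.7*10*3600 = 1.1556e+06 m^3


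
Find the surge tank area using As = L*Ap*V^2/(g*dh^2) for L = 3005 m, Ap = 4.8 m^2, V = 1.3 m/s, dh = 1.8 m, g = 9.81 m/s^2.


As = 3005 * 4.8 * 1.3^2 / (9.81 * 1.8^2) = 766.9347 m^2


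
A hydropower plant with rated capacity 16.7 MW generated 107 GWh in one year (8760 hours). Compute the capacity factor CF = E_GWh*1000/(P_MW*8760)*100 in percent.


CF = 107 * 1000 / (16.7 * 8760) * 100 = 73.1414 %


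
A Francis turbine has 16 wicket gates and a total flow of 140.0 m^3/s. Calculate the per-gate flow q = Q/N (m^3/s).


q = 140.0 / 16 = 8.7500 m^3/s


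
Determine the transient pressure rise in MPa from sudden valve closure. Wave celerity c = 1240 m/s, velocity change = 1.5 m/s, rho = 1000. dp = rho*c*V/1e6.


dp = 1000 * 1240 * 1.5 / 1e6 = 1.8600 MPa


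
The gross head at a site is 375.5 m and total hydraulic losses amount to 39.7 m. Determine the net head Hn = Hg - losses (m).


Hn = 375.5 - 39.7 = 335.8000 m


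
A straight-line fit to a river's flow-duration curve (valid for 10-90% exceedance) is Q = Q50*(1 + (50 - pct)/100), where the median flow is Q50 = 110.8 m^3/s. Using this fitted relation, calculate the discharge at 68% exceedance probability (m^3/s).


Q = 110.8 * (1 + (50 - 68)/100) = 90.8560 m^3/s


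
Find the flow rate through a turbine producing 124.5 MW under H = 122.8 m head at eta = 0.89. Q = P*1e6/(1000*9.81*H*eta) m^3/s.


Q = 124.5 * 1e6 / (1000 * 9.81 * 122.8 * 0.89) = 116.1213 m^3/s


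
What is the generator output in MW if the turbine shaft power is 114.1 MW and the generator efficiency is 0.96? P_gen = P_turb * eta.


P_gen = 114.1 * 0.96 = 109.5360 MW


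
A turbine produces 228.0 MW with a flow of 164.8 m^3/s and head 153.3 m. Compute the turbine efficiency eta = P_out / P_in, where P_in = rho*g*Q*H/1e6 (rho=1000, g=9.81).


P_in = 1000 * 9.81 * 164.8 * 153.3 / 1e6 = 247.8383 MW
eta = 228.0 / 247.8383 = 0.9200


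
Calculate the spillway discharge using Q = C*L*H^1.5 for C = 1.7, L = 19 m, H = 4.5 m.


Q = 1.7 * 19 * 4.5^1.5 = 308.3339 m^3/s


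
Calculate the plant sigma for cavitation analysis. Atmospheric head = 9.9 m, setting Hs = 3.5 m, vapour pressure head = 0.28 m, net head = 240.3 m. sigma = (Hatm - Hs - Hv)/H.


sigma = (9.9 - 3.5 - 0.28) / 240.3 = 0.0255


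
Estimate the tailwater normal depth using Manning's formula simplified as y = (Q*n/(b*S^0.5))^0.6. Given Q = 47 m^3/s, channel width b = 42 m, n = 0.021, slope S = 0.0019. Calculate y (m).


y = (47 * 0.021 / (42 * 0.0019^0.5))^0.6 = 0.6903 m


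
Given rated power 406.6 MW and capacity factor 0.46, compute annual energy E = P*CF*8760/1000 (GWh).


E = 406.6 * 0.46 * 8760 / 1000 = 1638.4354 GWh


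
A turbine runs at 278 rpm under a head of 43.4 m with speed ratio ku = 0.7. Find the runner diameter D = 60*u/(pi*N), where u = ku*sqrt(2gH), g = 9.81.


u = 0.7 * sqrt(2*9.81*43.4) = 20.4264 m/s
D = 60 * 20.4264 / (pi * 278) = 1.4033 m


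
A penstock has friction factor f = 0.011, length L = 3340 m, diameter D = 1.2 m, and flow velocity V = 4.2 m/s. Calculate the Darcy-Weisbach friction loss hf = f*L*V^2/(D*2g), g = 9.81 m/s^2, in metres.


hf = 0.011 * 3340 * 4.2^2 / (1.2 * 2 * 9.81) = 27.5269 m


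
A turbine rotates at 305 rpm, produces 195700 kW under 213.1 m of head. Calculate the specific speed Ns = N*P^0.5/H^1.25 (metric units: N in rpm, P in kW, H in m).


Ns = 305 * 195700^0.5 / 213.1^1.25 = 165.7166


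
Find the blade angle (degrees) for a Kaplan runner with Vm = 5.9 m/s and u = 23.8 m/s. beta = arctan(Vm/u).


beta = arctan(5.9 / 23.8) = 13.9229 degrees


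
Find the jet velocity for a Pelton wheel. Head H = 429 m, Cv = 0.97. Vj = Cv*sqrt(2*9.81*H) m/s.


Vj = 0.97 * sqrt(2*9.81*429) = 88.9918 m/s


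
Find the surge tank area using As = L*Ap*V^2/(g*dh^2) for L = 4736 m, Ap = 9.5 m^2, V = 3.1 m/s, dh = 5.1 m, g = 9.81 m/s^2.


As = 4736 * 9.5 * 3.1^2 / (9.81 * 5.1^2) = 1694.5303 m^2


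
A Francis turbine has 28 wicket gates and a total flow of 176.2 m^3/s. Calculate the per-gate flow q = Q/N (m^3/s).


q = 176.2 / 28 = 6.2929 m^3/s


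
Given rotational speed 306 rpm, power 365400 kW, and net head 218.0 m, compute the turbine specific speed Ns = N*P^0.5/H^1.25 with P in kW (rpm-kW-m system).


Ns = 306 * 365400^0.5 / 218.0^1.25 = 220.8183


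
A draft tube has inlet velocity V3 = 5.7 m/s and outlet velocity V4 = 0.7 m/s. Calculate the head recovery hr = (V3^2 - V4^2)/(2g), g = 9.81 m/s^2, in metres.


hr = (5.7^2 - 0.7^2) / (2*9.81) = 1.6310 m


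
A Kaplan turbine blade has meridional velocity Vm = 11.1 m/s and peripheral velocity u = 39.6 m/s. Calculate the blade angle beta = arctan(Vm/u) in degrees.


beta = arctan(11.1 / 39.6) = 15.6583 degrees


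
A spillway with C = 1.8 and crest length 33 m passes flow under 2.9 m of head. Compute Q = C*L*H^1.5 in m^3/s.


Q = 1.8 * 33 * 2.9^1.5 = 293.3482 m^3/s


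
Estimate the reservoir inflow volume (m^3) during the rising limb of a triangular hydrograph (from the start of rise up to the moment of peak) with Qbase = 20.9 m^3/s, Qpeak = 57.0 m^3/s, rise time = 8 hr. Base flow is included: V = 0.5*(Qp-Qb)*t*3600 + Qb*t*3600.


V = 0.5*(57.0 - 20.9)*8*3600 + 20.9*8*3600 = 1.1218e+06 m^3


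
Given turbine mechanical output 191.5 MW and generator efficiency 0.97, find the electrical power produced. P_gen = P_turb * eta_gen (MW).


P_gen = 191.5 * 0.97 = 185.7550 MW


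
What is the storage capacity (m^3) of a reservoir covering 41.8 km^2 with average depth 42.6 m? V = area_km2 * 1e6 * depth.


V = 41.8 * 1e6 * 42.6 = 1.7807e+09 m^3


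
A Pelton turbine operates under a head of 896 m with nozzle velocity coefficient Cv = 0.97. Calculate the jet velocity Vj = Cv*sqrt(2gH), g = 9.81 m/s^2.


Vj = 0.97 * sqrt(2*9.81*896) = 128.6101 m/s


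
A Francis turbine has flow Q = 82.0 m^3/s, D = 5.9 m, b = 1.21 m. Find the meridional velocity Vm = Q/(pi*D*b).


Vm = 82.0 / (pi * 5.9 * 1.21) = 3.6562 m/s


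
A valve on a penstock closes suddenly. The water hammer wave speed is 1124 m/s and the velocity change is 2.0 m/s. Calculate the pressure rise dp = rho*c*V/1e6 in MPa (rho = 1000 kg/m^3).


dp = 1000 * 1124 * 2.0 / 1e6 = 2.2480 MPa


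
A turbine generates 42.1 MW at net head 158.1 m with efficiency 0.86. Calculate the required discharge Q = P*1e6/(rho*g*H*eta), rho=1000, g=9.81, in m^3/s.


Q = 42.1 * 1e6 / (1000 * 9.81 * 158.1 * 0.86) = 31.5633 m^3/s


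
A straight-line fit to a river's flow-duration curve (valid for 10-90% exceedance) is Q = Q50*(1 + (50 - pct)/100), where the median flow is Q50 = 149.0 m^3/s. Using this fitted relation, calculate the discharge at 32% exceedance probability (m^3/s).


Q = 149.0 * (1 + (50 - 32)/100) = 175.8200 m^3/s


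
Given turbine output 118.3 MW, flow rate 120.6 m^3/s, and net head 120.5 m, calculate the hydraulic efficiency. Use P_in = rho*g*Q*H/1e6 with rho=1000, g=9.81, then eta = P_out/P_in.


P_in = 1000 * 9.81 * 120.6 * 120.5 / 1e6 = 142.5619 MW
eta = 118.3 / 142.5619 = 0.8298


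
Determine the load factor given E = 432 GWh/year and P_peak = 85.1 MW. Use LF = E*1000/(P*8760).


LF = 432 * 1000 / (85.1 * 8760) = 0.5795


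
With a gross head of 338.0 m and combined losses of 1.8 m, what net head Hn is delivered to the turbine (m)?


Hn = 338.0 - 1.8 = 336.2000 m


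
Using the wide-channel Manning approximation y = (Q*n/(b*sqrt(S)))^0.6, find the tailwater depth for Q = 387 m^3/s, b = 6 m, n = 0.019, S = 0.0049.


y = (387 * 0.019 / (6 * 0.0049^0.5))^0.6 = 5.5709 m


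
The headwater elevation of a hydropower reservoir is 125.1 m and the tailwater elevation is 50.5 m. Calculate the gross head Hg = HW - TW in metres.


Hg = 125.1 - 50.5 = 74.6000 m


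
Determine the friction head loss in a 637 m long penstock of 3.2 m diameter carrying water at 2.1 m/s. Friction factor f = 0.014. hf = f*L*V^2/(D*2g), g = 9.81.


hf = 0.014 * 637 * 2.1^2 / (3.2 * 2 * 9.81) = 0.6264 m


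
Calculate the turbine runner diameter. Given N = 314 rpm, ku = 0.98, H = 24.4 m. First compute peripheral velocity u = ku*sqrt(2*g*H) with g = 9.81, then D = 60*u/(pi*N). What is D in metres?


u = 0.98 * sqrt(2*9.81*24.4) = 21.4423 m/s
D = 60 * 21.4423 / (pi * 314) = 1.3042 m


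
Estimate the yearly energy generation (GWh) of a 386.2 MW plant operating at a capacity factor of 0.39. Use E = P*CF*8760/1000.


E = 386.2 * 0.39 * 8760 / 1000 = 1319.4137 GWh


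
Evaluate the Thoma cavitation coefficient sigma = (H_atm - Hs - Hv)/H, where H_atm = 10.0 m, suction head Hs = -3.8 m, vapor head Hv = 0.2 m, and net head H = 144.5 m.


sigma = (10.0 - (-3.8) - 0.2) / 144.5 = 0.0941


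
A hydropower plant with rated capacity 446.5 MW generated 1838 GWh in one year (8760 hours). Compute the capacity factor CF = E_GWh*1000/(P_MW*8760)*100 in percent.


CF = 1838 * 1000 / (446.5 * 8760) * 100 = 46.9916 %


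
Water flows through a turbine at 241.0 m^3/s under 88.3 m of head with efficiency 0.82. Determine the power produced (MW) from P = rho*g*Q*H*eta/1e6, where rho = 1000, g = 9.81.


P = 1000 * 9.81 * 241.0 * 88.3 * 0.82 / 1e6 = 171.1830 MW


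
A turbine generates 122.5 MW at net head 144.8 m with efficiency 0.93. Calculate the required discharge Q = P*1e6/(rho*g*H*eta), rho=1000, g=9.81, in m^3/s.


Q = 122.5 * 1e6 / (1000 * 9.81 * 144.8 * 0.93) = 92.7290 m^3/s


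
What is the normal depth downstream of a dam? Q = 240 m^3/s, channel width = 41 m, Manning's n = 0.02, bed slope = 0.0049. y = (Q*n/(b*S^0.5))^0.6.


y = (240 * 0.02 / (41 * 0.0049^0.5))^0.6 = 1.3615 m


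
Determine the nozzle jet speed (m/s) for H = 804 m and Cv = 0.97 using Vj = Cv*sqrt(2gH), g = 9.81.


Vj = 0.97 * sqrt(2*9.81*804) = 121.8286 m/s


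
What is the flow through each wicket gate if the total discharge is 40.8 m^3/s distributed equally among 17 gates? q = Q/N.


q = 40.8 / 17 = 2.4000 m^3/s


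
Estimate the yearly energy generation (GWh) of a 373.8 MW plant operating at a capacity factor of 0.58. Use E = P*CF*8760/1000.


E = 373.8 * 0.58 * 8760 / 1000 = 1899.2030 GWh


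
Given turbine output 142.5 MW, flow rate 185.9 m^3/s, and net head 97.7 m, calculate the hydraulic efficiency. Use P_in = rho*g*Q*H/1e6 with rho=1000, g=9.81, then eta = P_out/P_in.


P_in = 1000 * 9.81 * 185.9 * 97.7 / 1e6 = 178.1734 MW
eta = 142.5 / 178.1734 = 0.7998


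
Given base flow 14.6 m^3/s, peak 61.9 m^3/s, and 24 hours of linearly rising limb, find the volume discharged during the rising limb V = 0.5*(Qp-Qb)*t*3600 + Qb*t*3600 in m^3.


V = 0.5*(61.9 - 14.6)*24*3600 + 14.6*24*3600 = 3.3048e+06 m^3


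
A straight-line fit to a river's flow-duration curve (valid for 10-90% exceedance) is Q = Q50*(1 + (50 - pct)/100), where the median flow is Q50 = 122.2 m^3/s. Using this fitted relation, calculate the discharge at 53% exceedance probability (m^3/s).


Q = 122.2 * (1 + (50 - 53)/100) = 118.5340 m^3/s


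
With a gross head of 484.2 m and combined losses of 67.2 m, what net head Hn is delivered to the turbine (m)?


Hn = 484.2 - 67.2 = 417.0000 m


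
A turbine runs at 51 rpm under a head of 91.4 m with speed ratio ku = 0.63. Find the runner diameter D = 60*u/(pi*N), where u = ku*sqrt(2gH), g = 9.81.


u = 0.63 * sqrt(2*9.81*91.4) = 26.6786 m/s
D = 60 * 26.6786 / (pi * 51) = 9.9907 m


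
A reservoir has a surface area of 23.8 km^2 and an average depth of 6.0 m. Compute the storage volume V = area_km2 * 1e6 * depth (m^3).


V = 23.8 * 1e6 * 6.0 = 1.4280e+08 m^3


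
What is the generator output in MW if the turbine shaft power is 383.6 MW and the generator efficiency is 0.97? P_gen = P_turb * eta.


P_gen = 383.6 * 0.97 = 372.0920 MW


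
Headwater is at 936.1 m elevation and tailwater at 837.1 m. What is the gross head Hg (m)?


Hg = 936.1 - 837.1 = 99.0000 m


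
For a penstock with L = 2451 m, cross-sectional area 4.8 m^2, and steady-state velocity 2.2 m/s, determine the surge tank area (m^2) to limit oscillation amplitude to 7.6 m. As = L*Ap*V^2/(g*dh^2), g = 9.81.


As = 2451 * 4.8 * 2.2^2 / (9.81 * 7.6^2) = 100.4925 m^2


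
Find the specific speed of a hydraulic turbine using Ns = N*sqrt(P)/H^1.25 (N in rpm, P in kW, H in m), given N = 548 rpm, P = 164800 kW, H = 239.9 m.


Ns = 548 * 164800^0.5 / 239.9^1.25 = 235.6250


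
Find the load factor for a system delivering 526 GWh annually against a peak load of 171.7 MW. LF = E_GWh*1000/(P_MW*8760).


LF = 526 * 1000 / (171.7 * 8760) = 0.3497


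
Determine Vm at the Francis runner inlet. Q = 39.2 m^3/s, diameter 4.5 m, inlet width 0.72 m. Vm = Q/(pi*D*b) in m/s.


Vm = 39.2 / (pi * 4.5 * 0.72) = 3.8512 m/s


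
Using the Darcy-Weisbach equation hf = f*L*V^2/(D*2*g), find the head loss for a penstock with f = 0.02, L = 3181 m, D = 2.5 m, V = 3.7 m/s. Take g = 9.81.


hf = 0.02 * 3181 * 3.7^2 / (2.5 * 2 * 9.81) = 17.7565 m


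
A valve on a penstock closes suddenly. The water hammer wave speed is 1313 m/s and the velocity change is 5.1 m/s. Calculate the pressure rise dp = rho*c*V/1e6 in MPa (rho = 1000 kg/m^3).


dp = 1000 * 1313 * 5.1 / 1e6 = 6.6963 MPa


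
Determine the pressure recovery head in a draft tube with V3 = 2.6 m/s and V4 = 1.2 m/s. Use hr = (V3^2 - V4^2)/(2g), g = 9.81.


hr = (2.6^2 - 1.2^2) / (2*9.81) = 0.2712 m


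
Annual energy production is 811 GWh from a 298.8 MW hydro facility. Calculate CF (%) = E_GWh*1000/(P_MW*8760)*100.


CF = 811 * 1000 / (298.8 * 8760) * 100 = 30.9839 %


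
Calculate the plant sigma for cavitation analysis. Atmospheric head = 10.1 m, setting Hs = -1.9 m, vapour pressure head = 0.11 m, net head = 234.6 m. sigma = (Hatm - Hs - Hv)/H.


sigma = (10.1 - (-1.9) - 0.11) / 234.6 = 0.0507


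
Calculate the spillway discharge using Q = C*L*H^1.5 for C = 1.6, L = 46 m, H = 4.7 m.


Q = 1.6 * 46 * 4.7^1.5 = 749.9367 m^3/s


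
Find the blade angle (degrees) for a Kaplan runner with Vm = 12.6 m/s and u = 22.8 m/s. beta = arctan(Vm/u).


beta = arctan(12.6 / 22.8) = 28.9264 degrees


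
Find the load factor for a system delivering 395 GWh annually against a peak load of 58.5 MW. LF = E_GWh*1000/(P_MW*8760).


LF = 395 * 1000 / (58.5 * 8760) = 0.7708


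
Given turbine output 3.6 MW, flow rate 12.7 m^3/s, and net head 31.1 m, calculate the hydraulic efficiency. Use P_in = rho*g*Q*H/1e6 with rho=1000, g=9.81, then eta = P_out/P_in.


P_in = 1000 * 9.81 * 12.7 * 31.1 / 1e6 = 3.8747 MW
eta = 3.6 / 3.8747 = 0.9291


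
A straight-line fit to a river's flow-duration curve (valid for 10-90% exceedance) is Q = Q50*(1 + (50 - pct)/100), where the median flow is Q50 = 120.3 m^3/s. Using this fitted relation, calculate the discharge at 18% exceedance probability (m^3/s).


Q = 120.3 * (1 + (50 - 18)/100) = 158.7960 m^3/s


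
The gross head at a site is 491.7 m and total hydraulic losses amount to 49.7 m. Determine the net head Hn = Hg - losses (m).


Hn = 491.7 - 49.7 = 442.0000 m


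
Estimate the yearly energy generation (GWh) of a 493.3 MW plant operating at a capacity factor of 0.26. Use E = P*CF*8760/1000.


E = 493.3 * 0.26 * 8760 / 1000 = 1123.5401 GWh


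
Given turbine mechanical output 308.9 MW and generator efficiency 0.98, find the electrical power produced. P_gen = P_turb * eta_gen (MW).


P_gen = 308.9 * 0.98 = 302.7220 MW


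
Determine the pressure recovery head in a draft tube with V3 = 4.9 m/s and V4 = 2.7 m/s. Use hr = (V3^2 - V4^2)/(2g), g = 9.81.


hr = (4.9^2 - 2.7^2) / (2*9.81) = 0.8522 m


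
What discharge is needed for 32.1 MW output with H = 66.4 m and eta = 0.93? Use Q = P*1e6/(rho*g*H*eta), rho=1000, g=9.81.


Q = 32.1 * 1e6 / (1000 * 9.81 * 66.4 * 0.93) = 52.9889 m^3/s


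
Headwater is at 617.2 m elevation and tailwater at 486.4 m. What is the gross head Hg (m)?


Hg = 617.2 - 486.4 = 130.8000 m


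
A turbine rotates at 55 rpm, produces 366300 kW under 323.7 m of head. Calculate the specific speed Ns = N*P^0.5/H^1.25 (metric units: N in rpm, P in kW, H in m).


Ns = 55 * 366300^0.5 / 323.7^1.25 = 24.2439


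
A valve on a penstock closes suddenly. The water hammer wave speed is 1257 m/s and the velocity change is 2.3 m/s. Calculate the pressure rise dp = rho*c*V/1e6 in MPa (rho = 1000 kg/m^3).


dp = 1000 * 1257 * 2.3 / 1e6 = 2.8911 MPa


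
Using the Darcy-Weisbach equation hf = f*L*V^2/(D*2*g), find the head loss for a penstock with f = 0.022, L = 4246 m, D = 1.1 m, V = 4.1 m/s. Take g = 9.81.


hf = 0.022 * 4246 * 4.1^2 / (1.1 * 2 * 9.81) = 72.7577 m


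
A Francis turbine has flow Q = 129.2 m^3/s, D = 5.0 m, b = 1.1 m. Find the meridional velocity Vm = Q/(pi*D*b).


Vm = 129.2 / (pi * 5.0 * 1.1) = 7.4774 m/s


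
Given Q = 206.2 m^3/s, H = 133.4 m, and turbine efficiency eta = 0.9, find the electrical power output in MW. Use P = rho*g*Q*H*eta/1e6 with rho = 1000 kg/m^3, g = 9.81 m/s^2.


P = 1000 * 9.81 * 206.2 * 133.4 * 0.9 / 1e6 = 242.8600 MW


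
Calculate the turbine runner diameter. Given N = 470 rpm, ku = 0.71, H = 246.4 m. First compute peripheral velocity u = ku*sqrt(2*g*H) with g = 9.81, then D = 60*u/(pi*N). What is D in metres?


u = 0.71 * sqrt(2*9.81*246.4) = 49.3660 m/s
D = 60 * 49.3660 / (pi * 470) = 2.0060 m


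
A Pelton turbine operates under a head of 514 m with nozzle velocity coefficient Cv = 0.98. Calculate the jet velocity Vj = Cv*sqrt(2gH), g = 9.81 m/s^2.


Vj = 0.98 * sqrt(2*9.81*514) = 98.4141 m/s


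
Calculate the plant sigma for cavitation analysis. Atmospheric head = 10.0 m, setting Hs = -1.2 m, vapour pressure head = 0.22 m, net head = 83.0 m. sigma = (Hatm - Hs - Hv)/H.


sigma = (10.0 - (-1.2) - 0.22) / 83.0 = 0.1323


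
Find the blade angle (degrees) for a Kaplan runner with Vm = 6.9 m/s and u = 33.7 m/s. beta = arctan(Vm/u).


beta = arctan(6.9 / 33.7) = 11.5713 degrees


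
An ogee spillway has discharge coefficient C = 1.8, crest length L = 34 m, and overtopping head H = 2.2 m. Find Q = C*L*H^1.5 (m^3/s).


Q = 1.8 * 34 * 2.2^1.5 = 199.7034 m^3/s
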